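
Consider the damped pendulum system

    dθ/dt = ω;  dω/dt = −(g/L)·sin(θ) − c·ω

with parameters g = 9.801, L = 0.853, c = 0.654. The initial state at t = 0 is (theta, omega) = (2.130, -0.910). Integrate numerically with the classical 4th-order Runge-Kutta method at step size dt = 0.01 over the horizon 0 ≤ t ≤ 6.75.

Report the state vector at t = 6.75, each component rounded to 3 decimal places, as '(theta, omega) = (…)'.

(theta, omega) = (-0.182, -0.269)

t=0.000: state=(2.130, -0.910)
step 1 (dt=0.01): k1=(-0.910, -9.145), k2=(-0.956, -9.142), k3=(-0.956, -9.144), k4=(-1.001, -9.143); state += dt/6·(k1+2k2+2k3+k4)
t=0.010: state=(2.120, -1.001)
t=0.020: state=(2.110, -1.093)
t=0.030: state=(2.099, -1.184)
continuing one RK4 step at a time; state shown every 25 steps (Δt=0.25):
t=0.250: state=(1.613, -3.240)
t=0.500: state=(0.548, -5.006)
t=0.750: state=(-0.648, -4.032)
t=1.000: state=(-1.309, -1.169)
t=1.250: state=(-1.247, 1.582)
t=1.500: state=(-0.588, 3.456)
t=1.750: state=(0.303, 3.255)
t=2.000: state=(0.880, 1.197)
t=2.250: state=(0.884, -1.108)
t=2.500: state=(0.397, -2.558)
t=2.750: state=(-0.251, -2.326)
t=3.000: state=(-0.650, -0.737)
t=3.250: state=(-0.608, 1.009)
t=3.500: state=(-0.214, 1.943)
t=3.750: state=(0.251, 1.563)
t=4.000: state=(0.492, 0.294)
t=4.250: state=(0.400, -0.953)
t=4.500: state=(0.079, -1.451)
t=4.750: state=(-0.242, -0.980)
t=5.000: state=(-0.366, 0.018)
t=5.250: state=(-0.247, 0.855)
t=5.500: state=(0.006, 1.045)
t=5.750: state=(0.217, 0.557)
t=6.000: state=(0.262, -0.199)
t=6.250: state=(0.138, -0.720)
t=6.500: state=(-0.053, -0.717)
t=6.750: state=(-0.182, -0.269)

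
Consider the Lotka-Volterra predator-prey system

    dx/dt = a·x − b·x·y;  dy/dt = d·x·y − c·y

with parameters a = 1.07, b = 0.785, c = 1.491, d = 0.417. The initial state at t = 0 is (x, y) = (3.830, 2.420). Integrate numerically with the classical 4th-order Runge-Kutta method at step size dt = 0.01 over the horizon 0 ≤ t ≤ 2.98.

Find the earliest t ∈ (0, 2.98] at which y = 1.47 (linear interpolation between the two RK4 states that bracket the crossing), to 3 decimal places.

t=0.000: state=(3.830, 2.420)
step 1 (dt=0.01): k1=(-3.178, 0.257), k2=(-3.168, 0.241), k3=(-3.168, 0.241), k4=(-3.159, 0.225); state += dt/6·(k1+2k2+2k3+k4)
t=0.010: state=(3.798, 2.422)
t=0.020: state=(3.767, 2.425)
t=0.030: state=(3.736, 2.426)
continuing one RK4 step at a time; state shown every 10 steps (Δt=0.1):
t=0.100: state=(3.523, 2.430)
t=0.200: state=(3.242, 2.410)
t=0.300: state=(2.991, 2.364)
t=0.400: state=(2.772, 2.297)
t=0.500: state=(2.584, 2.212)
t=0.600: state=(2.427, 2.115)
t=0.700: state=(2.297, 2.011)
t=0.800: state=(2.192, 1.902)
t=0.900: state=(2.111, 1.792)
t=1.000: state=(2.049, 1.684)
t=1.100: state=(2.007, 1.578)
t=1.200: state=(1.981, 1.478)
next step: t=1.210: state=(1.979, 1.468) — y has crossed 1.47
linear interpolation between t=1.200 (1.47757) and t=1.210 (1.46777) → t≈1.208

t = 1.208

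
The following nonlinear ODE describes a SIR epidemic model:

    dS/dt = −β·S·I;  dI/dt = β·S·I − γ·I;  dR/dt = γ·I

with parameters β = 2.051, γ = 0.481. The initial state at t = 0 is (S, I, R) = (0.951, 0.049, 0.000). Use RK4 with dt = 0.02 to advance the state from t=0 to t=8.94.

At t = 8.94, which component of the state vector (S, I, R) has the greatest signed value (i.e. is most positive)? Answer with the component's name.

largest component: R

t=0.000: state=(0.951, 0.049, 0.000)
step 1 (dt=0.02): k1=(-0.096, 0.072, 0.024), k2=(-0.097, 0.073, 0.024), k3=(-0.097, 0.073, 0.024), k4=(-0.098, 0.074, 0.024); state += dt/6·(k1+2k2+2k3+k4)
t=0.020: state=(0.949, 0.050, 0.000)
t=0.040: state=(0.947, 0.052, 0.001)
t=0.060: state=(0.945, 0.053, 0.001)
continuing one RK4 step at a time; state shown every 25 steps (Δt=0.5):
t=0.500: state=(0.884, 0.099, 0.017)
t=1.000: state=(0.767, 0.182, 0.050)
t=1.500: state=(0.603, 0.290, 0.107)
t=2.000: state=(0.425, 0.386, 0.189)
t=2.500: state=(0.278, 0.434, 0.289)
t=3.000: state=(0.178, 0.429, 0.393)
t=3.500: state=(0.116, 0.391, 0.492)
t=4.000: state=(0.080, 0.340, 0.580)
t=4.500: state=(0.058, 0.286, 0.656)
t=5.000: state=(0.044, 0.237, 0.718)
t=5.500: state=(0.036, 0.194, 0.770)
t=6.000: state=(0.030, 0.158, 0.812)
t=6.500: state=(0.026, 0.128, 0.847)
t=7.000: state=(0.023, 0.103, 0.874)
t=7.500: state=(0.021, 0.083, 0.896)
t=8.000: state=(0.019, 0.066, 0.914)
t=8.500: state=(0.018, 0.053, 0.929)
t=8.940: state=(0.017, 0.044, 0.939)
compare at T: S=0.017, I=0.044, R=0.939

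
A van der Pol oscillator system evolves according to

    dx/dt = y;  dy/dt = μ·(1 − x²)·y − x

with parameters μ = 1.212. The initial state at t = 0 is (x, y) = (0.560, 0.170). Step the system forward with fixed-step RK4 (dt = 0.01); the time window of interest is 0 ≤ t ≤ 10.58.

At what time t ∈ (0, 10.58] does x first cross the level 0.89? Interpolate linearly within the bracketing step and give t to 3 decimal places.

t=0.000: state=(0.560, 0.170)
step 1 (dt=0.01): k1=(0.170, -0.419), k2=(0.168, -0.421), k3=(0.168, -0.421), k4=(0.166, -0.424); state += dt/6·(k1+2k2+2k3+k4)
t=0.010: state=(0.562, 0.166)
t=0.020: state=(0.563, 0.162)
t=0.030: state=(0.565, 0.157)
continuing one RK4 step at a time; state shown every 50 steps (Δt=0.5):
t=0.500: state=(0.582, -0.103)
t=1.000: state=(0.437, -0.496)
t=1.500: state=(0.058, -1.057)
t=2.000: state=(-0.636, -1.663)
t=2.500: state=(-1.392, -1.073)
t=3.000: state=(-1.620, 0.055)
t=3.500: state=(-1.451, 0.555)
t=4.000: state=(-1.086, 0.922)
t=4.500: state=(-0.481, 1.588)
t=5.000: state=(0.609, 2.767)
t=5.090: state=(0.862, 2.840)
next step: t=5.100: state=(0.891, 2.839) — x has crossed 0.89
linear interpolation between t=5.090 (0.86232) and t=5.100 (0.89071) → t≈5.100

t = 5.100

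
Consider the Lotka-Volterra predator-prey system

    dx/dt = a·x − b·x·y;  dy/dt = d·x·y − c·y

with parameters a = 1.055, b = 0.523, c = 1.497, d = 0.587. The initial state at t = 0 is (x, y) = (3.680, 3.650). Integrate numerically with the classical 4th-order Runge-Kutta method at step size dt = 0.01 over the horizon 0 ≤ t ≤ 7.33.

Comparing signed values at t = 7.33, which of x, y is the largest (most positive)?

t=0.000: state=(3.680, 3.650)
step 1 (dt=0.01): k1=(-3.143, 2.421), k2=(-3.152, 2.395), k3=(-3.152, 2.395), k4=(-3.161, 2.368); state += dt/6·(k1+2k2+2k3+k4)
t=0.010: state=(3.648, 3.674)
t=0.020: state=(3.617, 3.697)
t=0.030: state=(3.585, 3.720)
continuing one RK4 step at a time; state shown every 25 steps (Δt=0.25):
t=0.250: state=(2.881, 4.062)
t=0.500: state=(2.197, 4.046)
t=0.750: state=(1.719, 3.700)
t=1.000: state=(1.425, 3.199)
t=1.250: state=(1.263, 2.676)
t=1.500: state=(1.196, 2.203)
t=1.750: state=(1.200, 1.805)
t=2.000: state=(1.260, 1.486)
t=2.250: state=(1.374, 1.239)
t=2.500: state=(1.541, 1.055)
t=2.750: state=(1.763, 0.924)
t=3.000: state=(2.046, 0.840)
t=3.250: state=(2.394, 0.799)
t=3.500: state=(2.808, 0.805)
t=3.750: state=(3.280, 0.865)
t=4.000: state=(3.783, 0.999)
t=4.250: state=(4.261, 1.240)
t=4.500: state=(4.604, 1.639)
t=4.750: state=(4.663, 2.235)
t=5.000: state=(4.319, 2.987)
t=5.250: state=(3.626, 3.691)
t=5.500: state=(2.828, 4.074)
t=5.750: state=(2.158, 4.031)
t=6.000: state=(1.694, 3.669)
t=6.250: state=(1.410, 3.163)
t=6.500: state=(1.256, 2.642)
t=6.750: state=(1.195, 2.173)
t=7.000: state=(1.202, 1.781)
t=7.250: state=(1.267, 1.467)
t=7.330: state=(1.298, 1.382)
compare at T: x=1.298, y=1.382

largest component: y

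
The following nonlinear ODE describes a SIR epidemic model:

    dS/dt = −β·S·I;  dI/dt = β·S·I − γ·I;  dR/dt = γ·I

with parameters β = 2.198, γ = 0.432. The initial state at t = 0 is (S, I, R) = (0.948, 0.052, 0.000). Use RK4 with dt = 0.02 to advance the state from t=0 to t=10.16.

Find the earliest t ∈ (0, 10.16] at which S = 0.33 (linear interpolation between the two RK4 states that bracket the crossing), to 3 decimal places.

t = 2.013

t=0.000: state=(0.948, 0.052, 0.000)
step 1 (dt=0.02): k1=(-0.108, 0.086, 0.022), k2=(-0.110, 0.087, 0.023), k3=(-0.110, 0.087, 0.023), k4=(-0.112, 0.089, 0.023); state += dt/6·(k1+2k2+2k3+k4)
t=0.020: state=(0.946, 0.054, 0.000)
t=0.040: state=(0.944, 0.056, 0.001)
t=0.060: state=(0.941, 0.057, 0.001)
continuing one RK4 step at a time; state shown every 25 steps (Δt=0.5):
t=0.500: state=(0.869, 0.114, 0.017)
t=1.000: state=(0.725, 0.222, 0.053)
t=1.500: state=(0.527, 0.358, 0.115)
t=2.000: state=(0.334, 0.461, 0.205)
next step: t=2.020: state=(0.328, 0.464, 0.209) — S has crossed 0.33
linear interpolation between t=2.000 (0.33435) and t=2.020 (0.32763) → t≈2.013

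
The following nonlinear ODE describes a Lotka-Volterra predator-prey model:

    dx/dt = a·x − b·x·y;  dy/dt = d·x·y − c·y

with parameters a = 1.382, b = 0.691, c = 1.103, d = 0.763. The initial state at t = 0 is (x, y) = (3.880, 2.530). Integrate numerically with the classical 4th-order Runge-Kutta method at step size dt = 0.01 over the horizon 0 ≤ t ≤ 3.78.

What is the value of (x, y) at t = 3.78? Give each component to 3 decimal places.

(x, y) = (0.928, 0.588)

t=0.000: state=(3.880, 2.530)
step 1 (dt=0.01): k1=(-1.421, 4.699), k2=(-1.481, 4.729), k3=(-1.482, 4.729), k4=(-1.542, 4.758); state += dt/6·(k1+2k2+2k3+k4)
t=0.010: state=(3.865, 2.577)
t=0.020: state=(3.849, 2.625)
t=0.030: state=(3.832, 2.674)
continuing one RK4 step at a time; state shown every 20 steps (Δt=0.2):
t=0.200: state=(3.365, 3.547)
t=0.400: state=(2.541, 4.473)
t=0.600: state=(1.735, 4.960)
t=0.800: state=(1.148, 4.942)
t=1.000: state=(0.782, 4.581)
t=1.200: state=(0.566, 4.066)
t=1.400: state=(0.442, 3.519)
t=1.600: state=(0.372, 3.002)
t=1.800: state=(0.334, 2.540)
t=2.000: state=(0.319, 2.141)
t=2.200: state=(0.321, 1.802)
t=2.400: state=(0.336, 1.520)
t=2.600: state=(0.365, 1.286)
t=2.800: state=(0.409, 1.094)
t=3.000: state=(0.469, 0.938)
t=3.200: state=(0.548, 0.812)
t=3.400: state=(0.650, 0.714)
t=3.600: state=(0.781, 0.638)
t=3.780: state=(0.928, 0.588)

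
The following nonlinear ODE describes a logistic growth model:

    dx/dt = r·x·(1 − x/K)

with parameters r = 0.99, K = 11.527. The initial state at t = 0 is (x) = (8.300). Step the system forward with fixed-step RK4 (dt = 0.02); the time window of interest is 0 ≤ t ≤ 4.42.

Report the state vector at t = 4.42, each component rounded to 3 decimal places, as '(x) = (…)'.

(x) = (11.471)

t=0.000: state=(8.300)
step 1 (dt=0.02): k1=(2.300), k2=(2.290), k3=(2.290), k4=(2.280); state += dt/6·(k1+2k2+2k3+k4)
t=0.020: state=(8.346)
t=0.040: state=(8.391)
t=0.060: state=(8.436)
continuing one RK4 step at a time; state shown every 10 steps (Δt=0.2):
t=0.200: state=(8.739)
t=0.400: state=(9.136)
t=0.600: state=(9.490)
t=0.800: state=(9.801)
t=1.000: state=(10.072)
t=1.200: state=(10.306)
t=1.400: state=(10.506)
t=1.600: state=(10.675)
t=1.800: state=(10.819)
t=2.000: state=(10.940)
t=2.200: state=(11.041)
t=2.400: state=(11.125)
t=2.600: state=(11.195)
t=2.800: state=(11.253)
t=3.000: state=(11.302)
t=3.200: state=(11.341)
t=3.400: state=(11.374)
t=3.600: state=(11.401)
t=3.800: state=(11.424)
t=4.000: state=(11.442)
t=4.200: state=(11.457)
t=4.400: state=(11.470)
t=4.420: state=(11.471)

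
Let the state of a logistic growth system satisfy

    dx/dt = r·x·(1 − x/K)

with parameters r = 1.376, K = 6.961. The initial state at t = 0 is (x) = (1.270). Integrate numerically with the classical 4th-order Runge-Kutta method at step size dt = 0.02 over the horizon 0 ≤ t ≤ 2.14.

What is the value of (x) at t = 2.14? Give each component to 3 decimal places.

(x) = (5.633)

t=0.000: state=(1.270)
step 1 (dt=0.02): k1=(1.429), k2=(1.441), k3=(1.441), k4=(1.454); state += dt/6·(k1+2k2+2k3+k4)
t=0.020: state=(1.299)
t=0.040: state=(1.328)
t=0.060: state=(1.358)
continuing one RK4 step at a time; state shown every 5 steps (Δt=0.1):
t=0.100: state=(1.419)
t=0.200: state=(1.581)
t=0.300: state=(1.755)
t=0.400: state=(1.942)
t=0.500: state=(2.140)
t=0.600: state=(2.350)
t=0.700: state=(2.568)
t=0.800: state=(2.795)
t=0.900: state=(3.028)
t=1.000: state=(3.265)
t=1.100: state=(3.504)
t=1.200: state=(3.743)
t=1.300: state=(3.980)
t=1.400: state=(4.212)
t=1.500: state=(4.437)
t=1.600: state=(4.654)
t=1.700: state=(4.861)
t=1.800: state=(5.057)
t=1.900: state=(5.241)
t=2.000: state=(5.413)
t=2.100: state=(5.573)
t=2.140: state=(5.633)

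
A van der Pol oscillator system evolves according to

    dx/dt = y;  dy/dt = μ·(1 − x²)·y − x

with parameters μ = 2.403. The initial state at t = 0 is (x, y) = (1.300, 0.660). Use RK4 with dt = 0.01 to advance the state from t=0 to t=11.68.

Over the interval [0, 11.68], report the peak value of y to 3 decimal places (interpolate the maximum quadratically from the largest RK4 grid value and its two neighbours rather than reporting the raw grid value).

t=0.000: state=(1.300, 0.660)
step 1 (dt=0.01): k1=(0.660, -2.394), k2=(0.648, -2.391), k3=(0.648, -2.391), k4=(0.636, -2.387); state += dt/6·(k1+2k2+2k3+k4)
t=0.010: state=(1.306, 0.636)
t=0.020: state=(1.313, 0.612)
t=0.030: state=(1.319, 0.589)
continuing one RK4 step at a time; state shown every 50 steps (Δt=0.5):
t=0.500: state=(1.384, -0.191)
t=1.000: state=(1.195, -0.540)
t=1.500: state=(0.822, -1.028)
t=2.000: state=(-0.048, -2.905)
t=2.500: state=(-1.815, -1.879)
t=3.000: state=(-1.990, 0.213)
t=3.500: state=(-1.855, 0.301)
t=4.000: state=(-1.693, 0.351)
t=4.500: state=(-1.499, 0.430)
t=5.000: state=(-1.250, 0.585)
t=5.500: state=(-0.874, 0.998)
t=6.000: state=(-0.057, 2.694)
t=6.500: state=(1.749, 2.323)
t=7.000: state=(2.002, -0.195)
t=7.500: state=(1.871, -0.297)
t=8.000: state=(1.711, -0.345)
t=8.500: state=(1.522, -0.419)
t=9.000: state=(1.281, -0.562)
t=9.500: state=(0.925, -0.927)
t=10.000: state=(0.190, -2.372)
t=10.500: state=(-1.608, -3.031)
t=11.000: state=(-2.012, 0.157)
t=11.500: state=(-1.886, 0.292)
t=11.680: state=(-1.832, 0.308)
largest grid value and its neighbours: y(6.270)=4.31109, y(6.280)=4.31360, y(6.290)=4.30708
parabola through these three points peaks at t≈6.278 with y≈4.31382

max y = 4.314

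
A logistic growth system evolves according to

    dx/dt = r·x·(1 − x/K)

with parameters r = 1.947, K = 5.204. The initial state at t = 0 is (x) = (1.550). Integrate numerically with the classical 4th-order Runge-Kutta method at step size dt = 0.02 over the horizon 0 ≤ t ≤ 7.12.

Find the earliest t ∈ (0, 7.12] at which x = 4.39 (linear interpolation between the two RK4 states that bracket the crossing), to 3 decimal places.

t = 1.306

t=0.000: state=(1.550)
step 1 (dt=0.02): k1=(2.119), k2=(2.136), k3=(2.136), k4=(2.152); state += dt/6·(k1+2k2+2k3+k4)
t=0.020: state=(1.593)
t=0.040: state=(1.636)
t=0.060: state=(1.680)
continuing one RK4 step at a time; state shown every 25 steps (Δt=0.5):
t=0.500: state=(2.753)
t=1.000: state=(3.894)
t=1.300: state=(4.382)
next step: t=1.320: state=(4.409) — x has crossed 4.39
linear interpolation between t=1.300 (4.38201) and t=1.320 (4.40860) → t≈1.306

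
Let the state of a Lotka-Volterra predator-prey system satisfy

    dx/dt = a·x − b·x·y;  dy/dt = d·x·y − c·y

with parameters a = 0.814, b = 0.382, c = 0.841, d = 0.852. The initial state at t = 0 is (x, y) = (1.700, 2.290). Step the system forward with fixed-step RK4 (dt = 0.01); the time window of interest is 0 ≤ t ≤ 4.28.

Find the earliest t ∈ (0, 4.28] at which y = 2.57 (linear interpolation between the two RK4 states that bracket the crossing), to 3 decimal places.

t = 0.194

t=0.000: state=(1.700, 2.290)
step 1 (dt=0.01): k1=(-0.103, 1.391), k2=(-0.108, 1.394), k3=(-0.108, 1.394), k4=(-0.112, 1.397); state += dt/6·(k1+2k2+2k3+k4)
t=0.010: state=(1.699, 2.304)
t=0.020: state=(1.698, 2.318)
t=0.030: state=(1.696, 2.332)
t=0.190: state=(1.664, 2.564)
next step: t=0.200: state=(1.661, 2.579) — y has crossed 2.57
linear interpolation between t=0.190 (2.56379) and t=0.200 (2.57859) → t≈0.194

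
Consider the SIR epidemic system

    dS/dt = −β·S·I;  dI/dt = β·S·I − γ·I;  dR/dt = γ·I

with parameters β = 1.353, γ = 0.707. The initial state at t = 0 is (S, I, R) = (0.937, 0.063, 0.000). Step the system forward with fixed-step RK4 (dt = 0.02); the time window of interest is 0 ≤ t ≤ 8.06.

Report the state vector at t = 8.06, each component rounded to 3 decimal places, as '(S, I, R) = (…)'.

(S, I, R) = (0.246, 0.055, 0.699)

t=0.000: state=(0.937, 0.063, 0.000)
step 1 (dt=0.02): k1=(-0.080, 0.035, 0.045), k2=(-0.080, 0.035, 0.045), k3=(-0.080, 0.035, 0.045), k4=(-0.081, 0.036, 0.045); state += dt/6·(k1+2k2+2k3+k4)
t=0.020: state=(0.935, 0.064, 0.001)
t=0.040: state=(0.934, 0.064, 0.002)
t=0.060: state=(0.932, 0.065, 0.003)
continuing one RK4 step at a time; state shown every 25 steps (Δt=0.5):
t=0.500: state=(0.892, 0.082, 0.026)
t=1.000: state=(0.838, 0.104, 0.058)
t=1.500: state=(0.775, 0.126, 0.099)
t=2.000: state=(0.707, 0.146, 0.147)
t=2.500: state=(0.637, 0.161, 0.201)
t=3.000: state=(0.569, 0.170, 0.260)
t=3.500: state=(0.507, 0.172, 0.321)
t=4.000: state=(0.452, 0.167, 0.381)
t=4.500: state=(0.405, 0.157, 0.438)
t=5.000: state=(0.366, 0.143, 0.491)
t=5.500: state=(0.334, 0.127, 0.539)
t=6.000: state=(0.308, 0.111, 0.581)
t=6.500: state=(0.287, 0.095, 0.617)
t=7.000: state=(0.271, 0.081, 0.649)
t=7.500: state=(0.258, 0.068, 0.675)
t=8.000: state=(0.247, 0.056, 0.697)
t=8.060: state=(0.246, 0.055, 0.699)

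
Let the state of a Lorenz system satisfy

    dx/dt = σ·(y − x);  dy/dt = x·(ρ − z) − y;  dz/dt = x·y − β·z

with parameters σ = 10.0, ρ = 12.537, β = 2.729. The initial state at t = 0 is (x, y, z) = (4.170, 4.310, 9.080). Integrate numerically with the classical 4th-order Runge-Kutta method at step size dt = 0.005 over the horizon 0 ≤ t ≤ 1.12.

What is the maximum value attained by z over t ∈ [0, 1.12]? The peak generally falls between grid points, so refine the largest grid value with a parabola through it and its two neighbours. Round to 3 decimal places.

t=0.000: state=(4.170, 4.310, 9.080)
step 1 (dt=0.005): k1=(1.400, 10.106, -6.807), k2=(1.618, 10.164, -6.640), k3=(1.614, 10.164, -6.638), k4=(1.827, 10.221, -6.469); state += dt/6·(k1+2k2+2k3+k4)
t=0.005: state=(4.178, 4.361, 9.047)
t=0.010: state=(4.188, 4.412, 9.015)
t=0.015: state=(4.200, 4.464, 8.986)
continuing one RK4 step at a time; state shown every 10 steps (Δt=0.05):
t=0.050: state=(4.337, 4.844, 8.830)
t=0.100: state=(4.660, 5.429, 8.783)
t=0.150: state=(5.092, 6.038, 8.971)
t=0.200: state=(5.590, 6.619, 9.411)
t=0.250: state=(6.101, 7.093, 10.092)
t=0.300: state=(6.558, 7.371, 10.956)
t=0.350: state=(6.888, 7.375, 11.889)
t=0.400: state=(7.027, 7.085, 12.737)
t=0.450: state=(6.944, 6.558, 13.348)
t=0.500: state=(6.656, 5.912, 13.630)
t=0.550: state=(6.226, 5.280, 13.574)
t=0.600: state=(5.739, 4.763, 13.242)
t=0.650: state=(5.273, 4.407, 12.726)
t=0.700: state=(4.887, 4.219, 12.121)
t=0.750: state=(4.612, 4.181, 11.502)
t=0.800: state=(4.457, 4.270, 10.927)
t=0.850: state=(4.422, 4.465, 10.436)
t=0.900: state=(4.497, 4.747, 10.063)
t=0.950: state=(4.668, 5.096, 9.832)
t=1.000: state=(4.919, 5.491, 9.764)
t=1.050: state=(5.232, 5.899, 9.871)
t=1.100: state=(5.577, 6.280, 10.154)
t=1.120: state=(5.717, 6.414, 10.312)
largest grid value and its neighbours: z(0.510)=13.64464, z(0.515)=13.64692, z(0.520)=13.64589
parabola through these three points peaks at t≈0.516 with z≈13.64698

max z = 13.647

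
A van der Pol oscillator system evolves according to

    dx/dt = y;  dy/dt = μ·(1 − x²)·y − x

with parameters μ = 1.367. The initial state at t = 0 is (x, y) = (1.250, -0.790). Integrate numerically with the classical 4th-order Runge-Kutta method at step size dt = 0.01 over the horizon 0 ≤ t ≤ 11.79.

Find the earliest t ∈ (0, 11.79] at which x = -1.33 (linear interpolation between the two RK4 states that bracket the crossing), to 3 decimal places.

t = 1.405

t=0.000: state=(1.250, -0.790)
step 1 (dt=0.01): k1=(-0.790, -0.643), k2=(-0.793, -0.647), k3=(-0.793, -0.647), k4=(-0.796, -0.651); state += dt/6·(k1+2k2+2k3+k4)
t=0.010: state=(1.242, -0.796)
t=0.020: state=(1.234, -0.803)
t=0.030: state=(1.226, -0.810)
continuing one RK4 step at a time; state shown every 50 steps (Δt=0.5):
t=0.500: state=(0.749, -1.286)
t=1.000: state=(-0.161, -2.509)
t=1.400: state=(-1.316, -2.760)
next step: t=1.410: state=(-1.344, -2.718) — x has crossed -1.33
linear interpolation between t=1.400 (-1.31636) and t=1.410 (-1.34375) → t≈1.405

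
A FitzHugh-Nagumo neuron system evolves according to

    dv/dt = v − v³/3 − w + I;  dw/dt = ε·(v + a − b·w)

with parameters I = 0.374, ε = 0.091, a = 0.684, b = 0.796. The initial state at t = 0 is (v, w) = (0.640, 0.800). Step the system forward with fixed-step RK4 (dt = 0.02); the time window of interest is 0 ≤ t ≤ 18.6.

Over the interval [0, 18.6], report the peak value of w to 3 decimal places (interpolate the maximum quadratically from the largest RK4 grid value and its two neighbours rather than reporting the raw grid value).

t=0.000: state=(0.640, 0.800)
step 1 (dt=0.02): k1=(0.127, 0.063), k2=(0.127, 0.063), k3=(0.127, 0.063), k4=(0.127, 0.063); state += dt/6·(k1+2k2+2k3+k4)
t=0.020: state=(0.643, 0.801)
t=0.040: state=(0.645, 0.803)
t=0.060: state=(0.648, 0.804)
continuing one RK4 step at a time; state shown every 50 steps (Δt=1):
t=1.000: state=(0.768, 0.866)
t=2.000: state=(0.878, 0.938)
t=3.000: state=(0.936, 1.013)
t=4.000: state=(0.923, 1.084)
t=5.000: state=(0.835, 1.146)
t=6.000: state=(0.645, 1.192)
t=7.000: state=(0.247, 1.210)
t=8.000: state=(-0.729, 1.170)
t=9.000: state=(-1.828, 1.027)
t=10.000: state=(-1.943, 0.847)
t=11.000: state=(-1.892, 0.679)
t=12.000: state=(-1.831, 0.528)
t=13.000: state=(-1.771, 0.394)
t=14.000: state=(-1.711, 0.273)
t=15.000: state=(-1.652, 0.167)
t=16.000: state=(-1.594, 0.073)
t=17.000: state=(-1.537, -0.010)
t=18.000: state=(-1.480, -0.081)
t=18.600: state=(-1.447, -0.120)
largest grid value and its neighbours: w(6.920)=1.21004, w(6.940)=1.21006, w(6.960)=1.21005
parabola through these three points peaks at t≈6.944 with w≈1.21006

max w = 1.210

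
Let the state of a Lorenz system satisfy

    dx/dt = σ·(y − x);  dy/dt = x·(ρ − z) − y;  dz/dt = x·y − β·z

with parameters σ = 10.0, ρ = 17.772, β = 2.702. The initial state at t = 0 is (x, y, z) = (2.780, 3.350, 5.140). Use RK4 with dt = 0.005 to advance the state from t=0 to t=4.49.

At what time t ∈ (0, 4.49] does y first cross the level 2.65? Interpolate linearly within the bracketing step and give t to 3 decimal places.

t=0.000: state=(2.780, 3.350, 5.140)
step 1 (dt=0.005): k1=(5.700, 31.767, -4.575), k2=(6.352, 31.900, -4.275), k3=(6.339, 31.918, -4.270), k4=(6.979, 32.068, -3.963); state += dt/6·(k1+2k2+2k3+k4)
t=0.005: state=(2.812, 3.510, 5.119)
t=0.010: state=(2.850, 3.671, 5.100)
t=0.015: state=(2.894, 3.834, 5.085)
continuing one RK4 step at a time; state shown every 40 steps (Δt=0.2):
t=0.200: state=(8.125, 12.559, 9.812)
t=0.400: state=(10.326, 5.517, 25.762)
t=0.435: state=(8.470, 2.873, 24.738)
next step: t=0.440: state=(8.189, 2.574, 24.519) — y has crossed 2.65
linear interpolation between t=0.435 (2.87324) and t=0.440 (2.57400) → t≈0.439

t = 0.439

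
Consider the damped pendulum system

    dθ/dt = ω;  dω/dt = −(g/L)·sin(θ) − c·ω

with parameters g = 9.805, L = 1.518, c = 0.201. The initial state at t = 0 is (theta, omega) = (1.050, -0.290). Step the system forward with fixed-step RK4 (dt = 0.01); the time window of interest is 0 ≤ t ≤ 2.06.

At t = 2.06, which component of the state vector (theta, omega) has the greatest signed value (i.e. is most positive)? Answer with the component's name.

t=0.000: state=(1.050, -0.290)
step 1 (dt=0.01): k1=(-0.290, -5.545), k2=(-0.318, -5.534), k3=(-0.318, -5.534), k4=(-0.345, -5.523); state += dt/6·(k1+2k2+2k3+k4)
t=0.010: state=(1.047, -0.345)
t=0.020: state=(1.043, -0.400)
t=0.030: state=(1.039, -0.455)
continuing one RK4 step at a time; state shown every 10 steps (Δt=0.1):
t=0.100: state=(0.994, -0.831)
t=0.200: state=(0.885, -1.332)
t=0.300: state=(0.729, -1.768)
t=0.400: state=(0.535, -2.112)
t=0.500: state=(0.311, -2.332)
t=0.600: state=(0.073, -2.408)
t=0.700: state=(-0.165, -2.330)
t=0.800: state=(-0.388, -2.108)
t=0.900: state=(-0.583, -1.766)
t=1.000: state=(-0.739, -1.337)
t=1.100: state=(-0.848, -0.853)
t=1.200: state=(-0.908, -0.342)
t=1.300: state=(-0.917, 0.172)
t=1.400: state=(-0.874, 0.670)
t=1.500: state=(-0.784, 1.129)
t=1.600: state=(-0.651, 1.528)
t=1.700: state=(-0.481, 1.842)
t=1.800: state=(-0.286, 2.045)
t=1.900: state=(-0.077, 2.119)
t=2.000: state=(0.133, 2.058)
t=2.060: state=(0.254, 1.959)
compare at T: theta=0.254, omega=1.959

largest component: omega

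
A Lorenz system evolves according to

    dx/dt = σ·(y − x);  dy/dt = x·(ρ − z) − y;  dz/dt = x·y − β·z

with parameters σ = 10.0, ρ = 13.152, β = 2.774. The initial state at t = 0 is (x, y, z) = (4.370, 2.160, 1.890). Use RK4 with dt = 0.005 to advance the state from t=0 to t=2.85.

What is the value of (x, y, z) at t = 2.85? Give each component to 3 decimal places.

(x, y, z) = (4.211, 4.885, 9.226)

t=0.000: state=(4.370, 2.160, 1.890)
step 1 (dt=0.005): k1=(-22.100, 47.055, 4.196), k2=(-20.371, 46.270, 4.555), k3=(-20.434, 46.317, 4.554), k4=(-18.762, 45.576, 4.901); state += dt/6·(k1+2k2+2k3+k4)
t=0.005: state=(4.268, 2.392, 1.913)
t=0.010: state=(4.182, 2.616, 1.939)
t=0.015: state=(4.111, 2.835, 1.968)
continuing one RK4 step at a time; state shown every 20 steps (Δt=0.1):
t=0.100: state=(4.487, 6.190, 2.992)
t=0.200: state=(7.052, 10.209, 6.483)
t=0.300: state=(9.899, 11.749, 13.606)
t=0.400: state=(9.593, 7.082, 18.898)
t=0.500: state=(6.059, 2.313, 17.377)
t=0.600: state=(3.085, 1.011, 13.737)
t=0.700: state=(1.783, 1.117, 10.611)
t=0.800: state=(1.521, 1.583, 8.225)
t=0.900: state=(1.821, 2.346, 6.514)
t=1.000: state=(2.587, 3.618, 5.506)
t=1.100: state=(3.943, 5.651, 5.497)
t=1.200: state=(6.001, 8.349, 7.258)
t=1.300: state=(8.277, 10.158, 11.524)
t=1.400: state=(9.026, 8.399, 16.149)
t=1.500: state=(7.223, 4.651, 16.898)
t=1.600: state=(4.743, 2.645, 14.594)
t=1.700: state=(3.251, 2.349, 11.870)
t=1.800: state=(2.825, 2.812, 9.651)
t=1.900: state=(3.139, 3.757, 8.153)
t=2.000: state=(4.040, 5.221, 7.581)
t=2.100: state=(5.471, 7.110, 8.332)
t=2.200: state=(7.126, 8.637, 10.766)
t=2.300: state=(8.087, 8.310, 14.013)
t=2.400: state=(7.461, 6.099, 15.613)
t=2.500: state=(5.815, 4.132, 14.733)
t=2.600: state=(4.430, 3.421, 12.781)
t=2.700: state=(3.827, 3.610, 10.909)
t=2.800: state=(3.938, 4.351, 9.592)
t=2.850: state=(4.211, 4.885, 9.226)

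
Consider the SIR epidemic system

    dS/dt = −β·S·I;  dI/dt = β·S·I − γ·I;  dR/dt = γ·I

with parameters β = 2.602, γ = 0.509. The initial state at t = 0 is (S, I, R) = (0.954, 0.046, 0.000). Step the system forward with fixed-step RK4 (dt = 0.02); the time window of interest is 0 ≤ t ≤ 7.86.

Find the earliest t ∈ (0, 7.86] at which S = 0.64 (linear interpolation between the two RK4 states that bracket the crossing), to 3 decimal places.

t=0.000: state=(0.954, 0.046, 0.000)
step 1 (dt=0.02): k1=(-0.114, 0.091, 0.023), k2=(-0.116, 0.092, 0.024), k3=(-0.116, 0.092, 0.024), k4=(-0.118, 0.094, 0.024); state += dt/6·(k1+2k2+2k3+k4)
t=0.020: state=(0.952, 0.048, 0.000)
t=0.040: state=(0.949, 0.050, 0.001)
t=0.060: state=(0.947, 0.052, 0.001)
continuing one RK4 step at a time; state shown every 25 steps (Δt=0.5):
t=0.500: state=(0.863, 0.117, 0.020)
t=1.000: state=(0.684, 0.251, 0.065)
t=1.080: state=(0.647, 0.277, 0.076)
next step: t=1.100: state=(0.638, 0.284, 0.079) — S has crossed 0.64
linear interpolation between t=1.080 (0.64706) and t=1.100 (0.63770) → t≈1.095

t = 1.095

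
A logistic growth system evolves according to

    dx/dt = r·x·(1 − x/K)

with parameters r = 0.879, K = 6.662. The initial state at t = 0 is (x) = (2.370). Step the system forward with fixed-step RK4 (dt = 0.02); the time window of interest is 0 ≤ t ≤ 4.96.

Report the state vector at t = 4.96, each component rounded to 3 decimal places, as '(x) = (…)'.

t=0.000: state=(2.370)
step 1 (dt=0.02): k1=(1.342), k2=(1.346), k3=(1.346), k4=(1.349); state += dt/6·(k1+2k2+2k3+k4)
t=0.020: state=(2.397)
t=0.040: state=(2.424)
t=0.060: state=(2.451)
continuing one RK4 step at a time; state shown every 10 steps (Δt=0.2):
t=0.200: state=(2.645)
t=0.400: state=(2.929)
t=0.600: state=(3.220)
t=0.800: state=(3.513)
t=1.000: state=(3.803)
t=1.200: state=(4.085)
t=1.400: state=(4.357)
t=1.600: state=(4.614)
t=1.800: state=(4.855)
t=2.000: state=(5.077)
t=2.200: state=(5.279)
t=2.400: state=(5.462)
t=2.600: state=(5.626)
t=2.800: state=(5.770)
t=3.000: state=(5.898)
t=3.200: state=(6.009)
t=3.400: state=(6.105)
t=3.600: state=(6.189)
t=3.800: state=(6.260)
t=4.000: state=(6.322)
t=4.200: state=(6.374)
t=4.400: state=(6.419)
t=4.600: state=(6.457)
t=4.800: state=(6.489)
t=4.960: state=(6.511)

(x) = (6.511)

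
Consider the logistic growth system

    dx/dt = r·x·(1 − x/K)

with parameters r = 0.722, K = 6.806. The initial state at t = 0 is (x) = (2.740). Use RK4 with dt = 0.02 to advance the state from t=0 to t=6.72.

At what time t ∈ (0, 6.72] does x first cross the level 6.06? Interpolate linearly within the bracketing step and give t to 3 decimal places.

t=0.000: state=(2.740)
step 1 (dt=0.02): k1=(1.182), k2=(1.183), k3=(1.184), k4=(1.185); state += dt/6·(k1+2k2+2k3+k4)
t=0.020: state=(2.764)
t=0.040: state=(2.787)
t=0.060: state=(2.811)
continuing one RK4 step at a time; state shown every 25 steps (Δt=0.5):
t=0.500: state=(3.346)
t=1.000: state=(3.955)
t=1.500: state=(4.530)
t=2.000: state=(5.041)
t=2.500: state=(5.471)
t=3.000: state=(5.817)
t=3.440: state=(6.056)
next step: t=3.460: state=(6.066) — x has crossed 6.06
linear interpolation between t=3.440 (6.05616) and t=3.460 (6.06575) → t≈3.448

t = 3.448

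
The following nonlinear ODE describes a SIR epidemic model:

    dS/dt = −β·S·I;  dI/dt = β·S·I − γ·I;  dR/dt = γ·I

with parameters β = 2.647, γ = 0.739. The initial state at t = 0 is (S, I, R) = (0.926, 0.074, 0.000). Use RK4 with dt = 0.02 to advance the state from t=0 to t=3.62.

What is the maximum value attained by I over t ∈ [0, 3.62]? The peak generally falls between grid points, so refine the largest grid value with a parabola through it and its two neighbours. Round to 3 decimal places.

max I = 0.386

t=0.000: state=(0.926, 0.074, 0.000)
step 1 (dt=0.02): k1=(-0.181, 0.127, 0.055), k2=(-0.184, 0.129, 0.056), k3=(-0.184, 0.129, 0.056), k4=(-0.187, 0.130, 0.057); state += dt/6·(k1+2k2+2k3+k4)
t=0.020: state=(0.922, 0.077, 0.001)
t=0.040: state=(0.919, 0.079, 0.002)
t=0.060: state=(0.915, 0.082, 0.003)
continuing one RK4 step at a time; state shown every 10 steps (Δt=0.2):
t=0.200: state=(0.884, 0.103, 0.013)
t=0.400: state=(0.829, 0.140, 0.031)
t=0.600: state=(0.761, 0.184, 0.055)
t=0.800: state=(0.682, 0.233, 0.086)
t=1.000: state=(0.595, 0.282, 0.124)
t=1.200: state=(0.506, 0.325, 0.169)
t=1.400: state=(0.422, 0.358, 0.219)
t=1.600: state=(0.347, 0.379, 0.274)
t=1.800: state=(0.283, 0.386, 0.331)
t=2.000: state=(0.231, 0.381, 0.387)
t=2.200: state=(0.190, 0.368, 0.443)
t=2.400: state=(0.157, 0.347, 0.496)
t=2.600: state=(0.131, 0.323, 0.545)
t=2.800: state=(0.111, 0.297, 0.591)
t=3.000: state=(0.096, 0.271, 0.633)
t=3.200: state=(0.084, 0.245, 0.671)
t=3.400: state=(0.074, 0.220, 0.706)
t=3.600: state=(0.066, 0.197, 0.737)
t=3.620: state=(0.066, 0.195, 0.739)
largest grid value and its neighbours: I(1.800)=0.38604, I(1.820)=0.38607, I(1.840)=0.38598
parabola through these three points peaks at t≈1.815 with I≈0.38607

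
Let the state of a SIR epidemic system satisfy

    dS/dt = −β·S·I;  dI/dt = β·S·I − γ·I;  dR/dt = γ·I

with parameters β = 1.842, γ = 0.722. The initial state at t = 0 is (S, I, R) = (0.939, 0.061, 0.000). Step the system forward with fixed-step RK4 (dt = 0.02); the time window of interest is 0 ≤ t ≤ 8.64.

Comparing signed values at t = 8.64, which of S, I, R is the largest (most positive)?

t=0.000: state=(0.939, 0.061, 0.000)
step 1 (dt=0.02): k1=(-0.106, 0.061, 0.044), k2=(-0.106, 0.062, 0.044), k3=(-0.106, 0.062, 0.044), k4=(-0.107, 0.062, 0.045); state += dt/6·(k1+2k2+2k3+k4)
t=0.020: state=(0.937, 0.062, 0.001)
t=0.040: state=(0.935, 0.063, 0.002)
t=0.060: state=(0.932, 0.065, 0.003)
continuing one RK4 step at a time; state shown every 25 steps (Δt=0.5):
t=0.500: state=(0.874, 0.098, 0.028)
t=1.000: state=(0.781, 0.147, 0.072)
t=1.500: state=(0.666, 0.200, 0.135)
t=2.000: state=(0.542, 0.243, 0.215)
t=2.500: state=(0.429, 0.264, 0.307)
t=3.000: state=(0.336, 0.261, 0.403)
t=3.500: state=(0.266, 0.240, 0.494)
t=4.000: state=(0.217, 0.209, 0.575)
t=4.500: state=(0.182, 0.174, 0.644)
t=5.000: state=(0.157, 0.142, 0.701)
t=5.500: state=(0.140, 0.113, 0.747)
t=6.000: state=(0.127, 0.089, 0.783)
t=6.500: state=(0.118, 0.070, 0.812)
t=7.000: state=(0.112, 0.054, 0.834)
t=7.500: state=(0.107, 0.042, 0.851)
t=8.000: state=(0.103, 0.032, 0.865)
t=8.500: state=(0.101, 0.024, 0.875)
t=8.640: state=(0.100, 0.023, 0.877)
compare at T: S=0.100, I=0.023, R=0.877

largest component: R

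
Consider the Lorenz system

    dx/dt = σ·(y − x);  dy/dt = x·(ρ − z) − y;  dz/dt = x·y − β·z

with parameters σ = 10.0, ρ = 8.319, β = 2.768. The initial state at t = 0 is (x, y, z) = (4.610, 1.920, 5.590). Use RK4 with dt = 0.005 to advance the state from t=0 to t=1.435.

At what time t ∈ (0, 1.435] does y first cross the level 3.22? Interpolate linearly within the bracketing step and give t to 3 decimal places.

t=0.000: state=(4.610, 1.920, 5.590)
step 1 (dt=0.005): k1=(-26.900, 10.661, -6.622), k2=(-25.961, 10.526, -6.584), k3=(-25.988, 10.532, -6.581), k4=(-25.074, 10.401, -6.544); state += dt/6·(k1+2k2+2k3+k4)
t=0.005: state=(4.480, 1.973, 5.557)
t=0.010: state=(4.359, 2.024, 5.525)
t=0.015: state=(4.246, 2.074, 5.492)
continuing one RK4 step at a time; state shown every 10 steps (Δt=0.05):
t=0.050: state=(3.657, 2.399, 5.278)
t=0.100: state=(3.251, 2.811, 5.012)
t=0.150: state=(3.162, 3.205, 4.812)
next step: t=0.155: state=(3.165, 3.244, 4.797) — y has crossed 3.22
linear interpolation between t=0.150 (3.20474) and t=0.155 (3.24421) → t≈0.152

t = 0.152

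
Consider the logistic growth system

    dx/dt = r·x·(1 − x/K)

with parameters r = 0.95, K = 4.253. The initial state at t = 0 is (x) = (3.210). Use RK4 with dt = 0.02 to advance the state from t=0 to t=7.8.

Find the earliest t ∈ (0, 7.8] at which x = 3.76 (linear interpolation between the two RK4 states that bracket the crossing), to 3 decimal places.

t=0.000: state=(3.210)
step 1 (dt=0.02): k1=(0.748), k2=(0.744), k3=(0.744), k4=(0.741); state += dt/6·(k1+2k2+2k3+k4)
t=0.020: state=(3.225)
t=0.040: state=(3.240)
t=0.060: state=(3.254)
continuing one RK4 step at a time; state shown every 25 steps (Δt=0.5):
t=0.500: state=(3.538)
t=0.940: state=(3.754)
next step: t=0.960: state=(3.762) — x has crossed 3.76
linear interpolation between t=0.940 (3.75365) and t=0.960 (3.76196) → t≈0.955

t = 0.955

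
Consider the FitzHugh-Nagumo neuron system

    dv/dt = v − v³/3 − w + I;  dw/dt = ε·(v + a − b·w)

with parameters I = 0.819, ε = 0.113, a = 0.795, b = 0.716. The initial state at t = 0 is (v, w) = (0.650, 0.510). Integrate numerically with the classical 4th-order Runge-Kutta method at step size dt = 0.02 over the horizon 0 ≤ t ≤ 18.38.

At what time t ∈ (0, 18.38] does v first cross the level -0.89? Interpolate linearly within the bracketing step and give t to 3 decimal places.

t = 10.878

t=0.000: state=(0.650, 0.510)
step 1 (dt=0.02): k1=(0.867, 0.122), k2=(0.871, 0.123), k3=(0.871, 0.123), k4=(0.875, 0.124); state += dt/6·(k1+2k2+2k3+k4)
t=0.020: state=(0.667, 0.512)
t=0.040: state=(0.685, 0.515)
t=0.060: state=(0.703, 0.517)
continuing one RK4 step at a time; state shown every 50 steps (Δt=1):
t=1.000: state=(1.476, 0.676)
t=2.000: state=(1.694, 0.887)
t=3.000: state=(1.637, 1.086)
t=4.000: state=(1.534, 1.260)
t=5.000: state=(1.418, 1.408)
t=6.000: state=(1.289, 1.532)
t=7.000: state=(1.139, 1.631)
t=8.000: state=(0.949, 1.704)
t=9.000: state=(0.670, 1.747)
t=10.000: state=(0.140, 1.745)
t=10.860: state=(-0.863, 1.673)
next step: t=10.880: state=(-0.893, 1.670) — v has crossed -0.89
linear interpolation between t=10.860 (-0.86290) and t=10.880 (-0.89300) → t≈10.878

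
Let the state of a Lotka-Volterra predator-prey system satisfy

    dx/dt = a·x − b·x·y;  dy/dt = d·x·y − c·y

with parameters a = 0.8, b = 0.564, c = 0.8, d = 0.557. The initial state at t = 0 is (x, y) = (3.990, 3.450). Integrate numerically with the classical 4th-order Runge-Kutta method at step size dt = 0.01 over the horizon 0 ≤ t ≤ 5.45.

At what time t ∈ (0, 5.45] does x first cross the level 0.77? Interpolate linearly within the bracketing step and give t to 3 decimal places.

t = 0.897

t=0.000: state=(3.990, 3.450)
step 1 (dt=0.01): k1=(-4.572, 4.907), k2=(-4.600, 4.898), k3=(-4.600, 4.898), k4=(-4.628, 4.887); state += dt/6·(k1+2k2+2k3+k4)
t=0.010: state=(3.944, 3.499)
t=0.020: state=(3.897, 3.548)
t=0.030: state=(3.850, 3.596)
continuing one RK4 step at a time; state shown every 20 steps (Δt=0.2):
t=0.200: state=(3.010, 4.345)
t=0.400: state=(2.088, 4.911)
t=0.600: state=(1.391, 5.067)
t=0.800: state=(0.928, 4.904)
t=0.890: state=(0.780, 4.762)
next step: t=0.900: state=(0.766, 4.745) — x has crossed 0.77
linear interpolation between t=0.890 (0.78008) and t=0.900 (0.76554) → t≈0.897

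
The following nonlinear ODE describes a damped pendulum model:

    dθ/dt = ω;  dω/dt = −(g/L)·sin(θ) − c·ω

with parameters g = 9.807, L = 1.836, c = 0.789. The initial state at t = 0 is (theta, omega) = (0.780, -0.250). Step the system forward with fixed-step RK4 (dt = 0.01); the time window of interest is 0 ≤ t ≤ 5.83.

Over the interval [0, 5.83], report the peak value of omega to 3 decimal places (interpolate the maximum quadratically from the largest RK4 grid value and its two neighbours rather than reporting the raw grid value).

max omega = 0.801

t=0.000: state=(0.780, -0.250)
step 1 (dt=0.01): k1=(-0.250, -3.559), k2=(-0.268, -3.541), k3=(-0.268, -3.540), k4=(-0.285, -3.521); state += dt/6·(k1+2k2+2k3+k4)
t=0.010: state=(0.777, -0.285)
t=0.020: state=(0.774, -0.320)
t=0.030: state=(0.771, -0.355)
continuing one RK4 step at a time; state shown every 20 steps (Δt=0.2):
t=0.200: state=(0.665, -0.873)
t=0.400: state=(0.446, -1.269)
t=0.600: state=(0.176, -1.383)
t=0.800: state=(-0.089, -1.218)
t=1.000: state=(-0.297, -0.843)
t=1.200: state=(-0.419, -0.365)
t=1.400: state=(-0.443, 0.109)
t=1.600: state=(-0.381, 0.494)
t=1.800: state=(-0.256, 0.733)
t=2.000: state=(-0.099, 0.800)
t=2.200: state=(0.053, 0.702)
t=2.400: state=(0.173, 0.483)
t=2.600: state=(0.242, 0.203)
t=2.800: state=(0.255, -0.074)
t=3.000: state=(0.216, -0.297)
t=3.200: state=(0.142, -0.431)
t=3.400: state=(0.051, -0.462)
t=3.600: state=(-0.037, -0.400)
t=3.800: state=(-0.104, -0.269)
t=4.000: state=(-0.142, -0.105)
t=4.200: state=(-0.147, 0.055)
t=4.400: state=(-0.122, 0.181)
t=4.600: state=(-0.078, 0.254)
t=4.800: state=(-0.025, 0.267)
t=5.000: state=(0.026, 0.226)
t=5.200: state=(0.063, 0.147)
t=5.400: state=(0.083, 0.052)
t=5.600: state=(0.084, -0.040)
t=5.800: state=(0.069, -0.111)
t=5.830: state=(0.065, -0.119)
largest grid value and its neighbours: omega(1.970)=0.80078, omega(1.980)=0.80082, omega(1.990)=0.80045
parabola through these three points peaks at t≈1.976 with omega≈0.80086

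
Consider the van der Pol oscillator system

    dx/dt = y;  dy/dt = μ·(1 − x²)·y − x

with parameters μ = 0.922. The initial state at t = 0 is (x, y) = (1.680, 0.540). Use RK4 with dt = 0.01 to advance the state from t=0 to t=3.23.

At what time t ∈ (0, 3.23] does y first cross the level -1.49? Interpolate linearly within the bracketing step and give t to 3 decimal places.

t = 1.743

t=0.000: state=(1.680, 0.540)
step 1 (dt=0.01): k1=(0.540, -2.587), k2=(0.527, -2.573), k3=(0.527, -2.573), k4=(0.514, -2.558); state += dt/6·(k1+2k2+2k3+k4)
t=0.010: state=(1.685, 0.514)
t=0.020: state=(1.690, 0.489)
t=0.030: state=(1.695, 0.464)
continuing one RK4 step at a time; state shown every 20 steps (Δt=0.2):
t=0.200: state=(1.741, 0.089)
t=0.400: state=(1.725, -0.229)
t=0.600: state=(1.655, -0.450)
t=0.800: state=(1.548, -0.616)
t=1.000: state=(1.411, -0.761)
t=1.200: state=(1.244, -0.909)
t=1.400: state=(1.045, -1.082)
t=1.600: state=(0.808, -1.297)
t=1.740: state=(0.614, -1.485)
next step: t=1.750: state=(0.599, -1.500) — y has crossed -1.49
linear interpolation between t=1.740 (-1.48530) and t=1.750 (-1.50007) → t≈1.743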